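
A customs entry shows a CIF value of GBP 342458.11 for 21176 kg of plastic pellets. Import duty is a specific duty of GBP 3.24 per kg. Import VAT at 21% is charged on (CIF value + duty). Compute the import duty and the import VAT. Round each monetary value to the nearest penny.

Import duty: GBP 68610.24; import VAT: GBP 86324.35

Import duty = 21176 × 3.24 = 68610.24
VAT base = CIF + duty = 342458.11 + 68610.24 = 411068.35
Import VAT = 411068.35 × 21% = 86324.35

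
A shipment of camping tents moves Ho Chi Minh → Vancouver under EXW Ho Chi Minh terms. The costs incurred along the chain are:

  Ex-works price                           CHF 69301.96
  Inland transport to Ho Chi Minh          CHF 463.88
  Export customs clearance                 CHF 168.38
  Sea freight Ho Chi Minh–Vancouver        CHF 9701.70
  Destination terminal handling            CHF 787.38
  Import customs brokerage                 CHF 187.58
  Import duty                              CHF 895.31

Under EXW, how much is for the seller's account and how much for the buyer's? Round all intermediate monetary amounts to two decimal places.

EXW: the seller makes goods available at their premises; the buyer bears all onward costs.
Seller's account: goods 69301.96 = 69301.96
Buyer's account: inland to port 463.88 + export clearance 168.38 + freight 9701.70 + destination terminal 787.38 + brokerage 187.58 + duty 895.31 = 12204.23

Seller: CHF 69301.96; buyer: CHF 12204.23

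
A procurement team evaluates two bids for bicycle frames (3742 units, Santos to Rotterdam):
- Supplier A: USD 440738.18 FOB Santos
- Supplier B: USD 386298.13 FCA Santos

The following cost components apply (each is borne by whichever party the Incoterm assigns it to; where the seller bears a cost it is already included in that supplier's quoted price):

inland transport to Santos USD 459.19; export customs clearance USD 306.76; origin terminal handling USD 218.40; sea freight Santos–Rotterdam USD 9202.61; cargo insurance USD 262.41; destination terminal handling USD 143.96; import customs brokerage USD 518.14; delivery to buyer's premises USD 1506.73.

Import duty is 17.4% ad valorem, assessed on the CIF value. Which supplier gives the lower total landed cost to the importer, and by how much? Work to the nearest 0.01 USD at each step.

Supplier A (FOB):
CIF value = FOB price + freight + insurance = 440738.18 + 9202.61 + 262.41 = 450203.20
Import duty = 450203.20 × 17.4% = 78335.36
Buyer bears (A): 9202.61 + 262.41 + 143.96 + 518.14 + 1506.73 = 11633.85
Landed cost (A) = invoice 440738.18 + 11633.85 + duty 78335.36 = 530707.39
Supplier B (FCA):
CIF value = FCA price + origin terminal + freight + insurance = 386298.13 + 218.40 + 9202.61 + 262.41 = 395981.55
Import duty = 395981.55 × 17.4% = 68900.79
Buyer bears (B): 218.40 + 9202.61 + 262.41 + 143.96 + 518.14 + 1506.73 = 11852.25
Landed cost (B) = invoice 386298.13 + 11852.25 + duty 68900.79 = 467051.17
Difference = |530707.39 − 467051.17| = 63656.22

Supplier B is cheaper by USD 63656.22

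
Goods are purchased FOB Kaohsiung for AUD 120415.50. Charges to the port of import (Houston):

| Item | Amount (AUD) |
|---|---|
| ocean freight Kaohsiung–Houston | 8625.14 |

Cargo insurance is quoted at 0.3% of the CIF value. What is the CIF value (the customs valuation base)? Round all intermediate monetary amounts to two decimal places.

Let C be the CIF value. C = FOB price + freight + 0.3% × C
C − 0.3% × C = 120415.50 + 8625.14
0.997 × C = 129040.64
C = 129040.64 / 0.997 = 129428.93
Insurance premium = 0.3% × 129428.93 = 388.29

CIF value: AUD 129428.93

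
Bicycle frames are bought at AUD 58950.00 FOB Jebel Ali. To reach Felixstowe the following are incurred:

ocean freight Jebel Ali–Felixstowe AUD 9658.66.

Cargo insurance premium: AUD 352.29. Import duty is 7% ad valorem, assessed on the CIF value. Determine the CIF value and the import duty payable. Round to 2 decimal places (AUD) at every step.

CIF = FOB price + freight + insurance
CIF = 58950.00 + 9658.66 + 352.29 = 68960.95
Import duty = 68960.95 × 7% = 4827.27

CIF value: AUD 68960.95; import duty: AUD 4827.27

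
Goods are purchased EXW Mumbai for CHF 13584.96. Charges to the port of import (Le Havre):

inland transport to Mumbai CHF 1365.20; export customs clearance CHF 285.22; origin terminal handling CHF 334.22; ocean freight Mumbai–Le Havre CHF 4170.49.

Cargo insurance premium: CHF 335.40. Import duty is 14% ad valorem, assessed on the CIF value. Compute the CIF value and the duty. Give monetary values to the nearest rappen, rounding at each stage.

CIF value: CHF 20075.49; import duty: CHF 2810.57

CIF = EXW price + pre-shipment costs + freight + insurance
CIF = 13584.96 + 1365.20 + 285.22 + 334.22 + 4170.49 + 335.40 = 20075.49
Import duty = 20075.49 × 14% = 2810.57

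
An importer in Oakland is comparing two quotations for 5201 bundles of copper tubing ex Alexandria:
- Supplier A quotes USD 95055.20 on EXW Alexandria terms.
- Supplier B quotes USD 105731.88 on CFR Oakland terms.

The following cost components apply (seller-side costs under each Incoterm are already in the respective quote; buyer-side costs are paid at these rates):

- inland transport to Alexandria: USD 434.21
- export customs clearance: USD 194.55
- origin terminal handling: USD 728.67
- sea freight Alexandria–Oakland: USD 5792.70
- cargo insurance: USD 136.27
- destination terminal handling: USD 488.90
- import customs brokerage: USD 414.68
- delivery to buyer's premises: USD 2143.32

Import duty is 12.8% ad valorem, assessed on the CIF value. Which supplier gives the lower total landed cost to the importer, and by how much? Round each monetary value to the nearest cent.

Supplier A is cheaper by USD 3977.95

Supplier A (EXW):
CIF value = EXW price + inland to port + export clearance + origin terminal + freight + insurance = 95055.20 + 434.21 + 194.55 + 728.67 + 5792.70 + 136.27 = 102341.60
Import duty = 102341.60 × 12.8% = 13099.72
Buyer bears (A): 434.21 + 194.55 + 728.67 + 5792.70 + 136.27 + 488.90 + 414.68 + 2143.32 = 10333.30
Landed cost (A) = invoice 95055.20 + 10333.30 + duty 13099.72 = 118488.22
Supplier B (CFR):
CIF value = CFR price + insurance = 105731.88 + 136.27 = 105868.15
Import duty = 105868.15 × 12.8% = 13551.12
Buyer bears (B): 136.27 + 488.90 + 414.68 + 2143.32 = 3183.17
Landed cost (B) = invoice 105731.88 + 3183.17 + duty 13551.12 = 122466.17
Difference = |118488.22 − 122466.17| = 3977.95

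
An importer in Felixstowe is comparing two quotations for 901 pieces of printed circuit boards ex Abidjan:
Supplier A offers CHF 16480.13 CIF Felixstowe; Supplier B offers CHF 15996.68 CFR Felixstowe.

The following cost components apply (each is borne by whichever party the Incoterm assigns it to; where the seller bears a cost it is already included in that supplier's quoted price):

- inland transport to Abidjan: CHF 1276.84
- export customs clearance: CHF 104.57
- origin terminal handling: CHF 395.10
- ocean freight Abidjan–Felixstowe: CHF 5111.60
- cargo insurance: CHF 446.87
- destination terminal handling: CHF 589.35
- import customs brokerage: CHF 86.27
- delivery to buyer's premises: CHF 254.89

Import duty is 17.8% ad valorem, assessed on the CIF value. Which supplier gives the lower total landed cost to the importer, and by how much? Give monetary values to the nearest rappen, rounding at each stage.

Supplier B is cheaper by CHF 43.09

Supplier A (CIF):
The CIF price already equals the CIF value: 16480.13
Import duty = 16480.13 × 17.8% = 2933.46
Buyer bears (A): 589.35 + 86.27 + 254.89 = 930.51
Landed cost (A) = invoice 16480.13 + 930.51 + duty 2933.46 = 20344.10
Supplier B (CFR):
CIF value = CFR price + insurance = 15996.68 + 446.87 = 16443.55
Import duty = 16443.55 × 17.8% = 2926.95
Buyer bears (B): 446.87 + 589.35 + 86.27 + 254.89 = 1377.38
Landed cost (B) = invoice 15996.68 + 1377.38 + duty 2926.95 = 20301.01
Difference = |20344.10 − 20301.01| = 43.09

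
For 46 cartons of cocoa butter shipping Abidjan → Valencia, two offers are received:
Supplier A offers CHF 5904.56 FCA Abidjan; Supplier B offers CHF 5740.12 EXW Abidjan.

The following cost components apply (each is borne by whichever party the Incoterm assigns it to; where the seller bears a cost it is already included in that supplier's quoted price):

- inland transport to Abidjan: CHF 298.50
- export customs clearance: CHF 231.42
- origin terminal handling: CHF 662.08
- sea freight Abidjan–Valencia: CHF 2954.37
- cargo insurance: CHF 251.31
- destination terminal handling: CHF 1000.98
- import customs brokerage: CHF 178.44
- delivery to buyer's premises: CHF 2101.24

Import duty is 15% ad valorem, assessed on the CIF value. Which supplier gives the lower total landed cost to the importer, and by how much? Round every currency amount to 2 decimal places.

Supplier A (FCA):
CIF value = FCA price + origin terminal + freight + insurance = 5904.56 + 662.08 + 2954.37 + 251.31 = 9772.32
Import duty = 9772.32 × 15% = 1465.85
Buyer bears (A): 662.08 + 2954.37 + 251.31 + 1000.98 + 178.44 + 2101.24 = 7148.42
Landed cost (A) = invoice 5904.56 + 7148.42 + duty 1465.85 = 14518.83
Supplier B (EXW):
CIF value = EXW price + inland to port + export clearance + origin terminal + freight + insurance = 5740.12 + 298.50 + 231.42 + 662.08 + 2954.37 + 251.31 = 10137.80
Import duty = 10137.80 × 15% = 1520.67
Buyer bears (B): 298.50 + 231.42 + 662.08 + 2954.37 + 251.31 + 1000.98 + 178.44 + 2101.24 = 7678.34
Landed cost (B) = invoice 5740.12 + 7678.34 + duty 1520.67 = 14939.13
Difference = |14518.83 − 14939.13| = 420.30

Supplier A is cheaper by CHF 420.30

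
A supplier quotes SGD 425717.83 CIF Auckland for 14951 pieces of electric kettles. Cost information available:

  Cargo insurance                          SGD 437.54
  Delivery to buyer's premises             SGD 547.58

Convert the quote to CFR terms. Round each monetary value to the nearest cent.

Not relevant to the conversion: delivery — on the buyer under both terms; not part of either seller's price.
From CIF to CFR, the seller no longer bears: insurance.
CFR price = 425717.83 − 437.54 = 425280.29

CFR price: SGD 425280.29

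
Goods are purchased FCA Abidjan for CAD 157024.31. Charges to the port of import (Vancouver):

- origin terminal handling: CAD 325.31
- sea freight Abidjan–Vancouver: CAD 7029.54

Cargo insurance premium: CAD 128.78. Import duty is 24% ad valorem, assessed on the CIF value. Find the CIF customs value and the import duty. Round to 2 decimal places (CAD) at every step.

CIF = FCA price + pre-shipment costs + freight + insurance
CIF = 157024.31 + 325.31 + 7029.54 + 128.78 = 164507.94
Import duty = 164507.94 × 24% = 39481.91

CIF value: CAD 164507.94; import duty: CAD 39481.91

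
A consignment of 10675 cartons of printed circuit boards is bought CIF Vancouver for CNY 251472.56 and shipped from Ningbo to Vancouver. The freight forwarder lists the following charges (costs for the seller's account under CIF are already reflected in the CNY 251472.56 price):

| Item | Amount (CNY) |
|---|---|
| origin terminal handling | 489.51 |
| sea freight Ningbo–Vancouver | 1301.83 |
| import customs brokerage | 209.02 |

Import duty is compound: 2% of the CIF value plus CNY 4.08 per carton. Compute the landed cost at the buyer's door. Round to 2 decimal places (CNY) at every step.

Total landed cost: CNY 300265.03

CIF: the seller pays costs through ocean freight and marine insurance to the destination port.
Already in the invoice (seller's account under CIF): origin terminal, freight — exclude.
The CIF price already equals the CIF value: 251472.56
Ad valorem component: 251472.56 × 2% = 5029.45
Specific component: 10675 × 4.08 = 43554.00
Import duty = 5029.45 + 43554.00 = 48583.45
Buyer bears: brokerage 209.02 + duty 48583.45 = 48792.47
Landed cost = invoice 251472.56 + 48792.47 = 300265.03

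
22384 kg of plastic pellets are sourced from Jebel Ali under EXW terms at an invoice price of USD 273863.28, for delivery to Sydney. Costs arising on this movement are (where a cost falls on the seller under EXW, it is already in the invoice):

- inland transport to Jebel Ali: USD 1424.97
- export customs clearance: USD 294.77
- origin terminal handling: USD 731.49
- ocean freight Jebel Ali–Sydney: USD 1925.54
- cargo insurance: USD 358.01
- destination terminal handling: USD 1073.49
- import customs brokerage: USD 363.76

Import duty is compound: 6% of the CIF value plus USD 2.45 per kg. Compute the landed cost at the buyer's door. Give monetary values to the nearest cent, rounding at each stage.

EXW: the seller makes goods available at their premises; the buyer bears all onward costs.
CIF value = EXW price + inland to port + export clearance + origin terminal + freight + insurance = 273863.28 + 1424.97 + 294.77 + 731.49 + 1925.54 + 358.01 = 278598.06
Ad valorem component: 278598.06 × 6% = 16715.88
Specific component: 22384 × 2.45 = 54840.80
Import duty = 16715.88 + 54840.80 = 71556.68
Buyer bears: inland to port 1424.97 + export clearance 294.77 + origin terminal 731.49 + freight 1925.54 + insurance 358.01 + destination terminal 1073.49 + brokerage 363.76 + duty 71556.68 = 77728.71
Landed cost = invoice 273863.28 + 77728.71 = 351591.99

Total landed cost: USD 351591.99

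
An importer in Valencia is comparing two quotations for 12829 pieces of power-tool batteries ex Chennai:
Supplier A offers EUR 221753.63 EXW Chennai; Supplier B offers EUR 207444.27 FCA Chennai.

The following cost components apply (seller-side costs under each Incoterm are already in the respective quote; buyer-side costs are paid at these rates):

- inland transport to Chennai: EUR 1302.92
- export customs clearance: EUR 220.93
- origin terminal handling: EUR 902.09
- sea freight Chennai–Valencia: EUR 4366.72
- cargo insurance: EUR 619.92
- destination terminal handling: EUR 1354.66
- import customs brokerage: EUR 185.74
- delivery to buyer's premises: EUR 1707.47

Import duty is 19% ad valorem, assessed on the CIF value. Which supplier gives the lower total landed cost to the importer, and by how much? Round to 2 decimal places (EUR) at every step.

Supplier A (EXW):
CIF value = EXW price + inland to port + export clearance + origin terminal + freight + insurance = 221753.63 + 1302.92 + 220.93 + 902.09 + 4366.72 + 619.92 = 229166.21
Import duty = 229166.21 × 19% = 43541.58
Buyer bears (A): 1302.92 + 220.93 + 902.09 + 4366.72 + 619.92 + 1354.66 + 185.74 + 1707.47 = 10660.45
Landed cost (A) = invoice 221753.63 + 10660.45 + duty 43541.58 = 275955.66
Supplier B (FCA):
CIF value = FCA price + origin terminal + freight + insurance = 207444.27 + 902.09 + 4366.72 + 619.92 = 213333.00
Import duty = 213333.00 × 19% = 40533.27
Buyer bears (B): 902.09 + 4366.72 + 619.92 + 1354.66 + 185.74 + 1707.47 = 9136.60
Landed cost (B) = invoice 207444.27 + 9136.60 + duty 40533.27 = 257114.14
Difference = |275955.66 − 257114.14| = 18841.52

Supplier B is cheaper by EUR 18841.52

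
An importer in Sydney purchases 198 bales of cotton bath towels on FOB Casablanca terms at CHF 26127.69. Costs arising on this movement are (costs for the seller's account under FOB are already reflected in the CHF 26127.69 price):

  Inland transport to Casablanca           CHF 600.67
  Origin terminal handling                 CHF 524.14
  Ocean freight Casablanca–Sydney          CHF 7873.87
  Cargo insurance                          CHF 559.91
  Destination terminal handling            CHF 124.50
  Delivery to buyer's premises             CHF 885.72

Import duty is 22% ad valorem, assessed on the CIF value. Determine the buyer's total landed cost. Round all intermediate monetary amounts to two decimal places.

Total landed cost: CHF 43175.21

FOB: the seller bears costs until goods are on board at the origin port; the buyer bears freight, insurance and all costs thereafter.
Already in the invoice (seller's account under FOB): inland to port, origin terminal — exclude.
CIF value = FOB price + freight + insurance = 26127.69 + 7873.87 + 559.91 = 34561.47
Import duty = 34561.47 × 22% = 7603.52
Buyer bears: freight 7873.87 + insurance 559.91 + destination terminal 124.50 + delivery 885.72 + duty 7603.52 = 17047.52
Landed cost = invoice 26127.69 + 17047.52 = 43175.21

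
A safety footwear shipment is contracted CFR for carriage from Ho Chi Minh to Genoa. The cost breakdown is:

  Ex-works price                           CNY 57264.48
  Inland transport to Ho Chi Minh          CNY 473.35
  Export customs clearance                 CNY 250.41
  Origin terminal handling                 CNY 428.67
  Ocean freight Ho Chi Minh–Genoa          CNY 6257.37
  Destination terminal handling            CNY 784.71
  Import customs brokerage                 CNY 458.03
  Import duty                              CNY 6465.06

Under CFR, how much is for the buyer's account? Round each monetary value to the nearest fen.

CFR: the seller pays costs through ocean freight to the destination port, but not insurance.
Seller's account: goods 57264.48 + inland to port 473.35 + export clearance 250.41 + origin terminal 428.67 + freight 6257.37 = 64674.28
Buyer's account: destination terminal 784.71 + brokerage 458.03 + duty 6465.06 = 7707.80

Buyer's account: CNY 7707.80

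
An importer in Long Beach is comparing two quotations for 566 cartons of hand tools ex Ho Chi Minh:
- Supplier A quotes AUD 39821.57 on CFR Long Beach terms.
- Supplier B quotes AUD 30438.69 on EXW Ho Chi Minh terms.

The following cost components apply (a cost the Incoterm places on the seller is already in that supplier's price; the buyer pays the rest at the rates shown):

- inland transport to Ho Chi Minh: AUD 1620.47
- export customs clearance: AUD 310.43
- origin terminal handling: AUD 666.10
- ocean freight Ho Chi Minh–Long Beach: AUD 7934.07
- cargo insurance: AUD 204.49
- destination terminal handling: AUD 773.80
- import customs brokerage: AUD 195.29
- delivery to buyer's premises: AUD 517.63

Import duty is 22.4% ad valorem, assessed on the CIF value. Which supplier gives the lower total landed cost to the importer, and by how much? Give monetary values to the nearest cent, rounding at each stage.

Supplier A (CFR):
CIF value = CFR price + insurance = 39821.57 + 204.49 = 40026.06
Import duty = 40026.06 × 22.4% = 8965.84
Buyer bears (A): 204.49 + 773.80 + 195.29 + 517.63 = 1691.21
Landed cost (A) = invoice 39821.57 + 1691.21 + duty 8965.84 = 50478.62
Supplier B (EXW):
CIF value = EXW price + inland to port + export clearance + origin terminal + freight + insurance = 30438.69 + 1620.47 + 310.43 + 666.10 + 7934.07 + 204.49 = 41174.25
Import duty = 41174.25 × 22.4% = 9223.03
Buyer bears (B): 1620.47 + 310.43 + 666.10 + 7934.07 + 204.49 + 773.80 + 195.29 + 517.63 = 12222.28
Landed cost (B) = invoice 30438.69 + 12222.28 + duty 9223.03 = 51884.00
Difference = |50478.62 − 51884.00| = 1405.38

Supplier A is cheaper by AUD 1405.38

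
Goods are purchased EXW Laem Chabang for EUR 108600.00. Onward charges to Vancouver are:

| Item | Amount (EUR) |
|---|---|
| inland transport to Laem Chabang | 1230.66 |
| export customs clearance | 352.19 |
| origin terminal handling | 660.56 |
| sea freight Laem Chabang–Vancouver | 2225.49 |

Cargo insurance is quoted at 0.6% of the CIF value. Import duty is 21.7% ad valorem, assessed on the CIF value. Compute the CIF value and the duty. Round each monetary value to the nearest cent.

CIF value: EUR 113751.41; import duty: EUR 24684.06

Let C be the CIF value. C = EXW price + pre-shipment costs + freight + 0.6% × C
C − 0.6% × C = 108600.00 + 1230.66 + 352.19 + 660.56 + 2225.49
0.994 × C = 113068.90
C = 113068.90 / 0.994 = 113751.41
Insurance premium = 0.6% × 113751.41 = 682.51
Import duty = 113751.41 × 21.7% = 24684.06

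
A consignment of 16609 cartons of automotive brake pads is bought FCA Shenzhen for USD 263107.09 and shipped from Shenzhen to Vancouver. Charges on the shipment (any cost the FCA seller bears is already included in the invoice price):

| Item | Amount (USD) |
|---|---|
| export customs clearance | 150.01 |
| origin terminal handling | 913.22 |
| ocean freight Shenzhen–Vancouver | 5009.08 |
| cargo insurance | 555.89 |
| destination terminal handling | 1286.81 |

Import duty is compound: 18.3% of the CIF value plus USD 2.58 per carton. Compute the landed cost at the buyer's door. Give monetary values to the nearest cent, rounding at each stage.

Total landed cost: USD 363057.42

FCA: the seller delivers export-cleared goods to the carrier; the buyer bears costs from that point.
Already in the invoice (seller's account under FCA): export clearance — exclude.
CIF value = FCA price + origin terminal + freight + insurance = 263107.09 + 913.22 + 5009.08 + 555.89 = 269585.28
Ad valorem component: 269585.28 × 18.3% = 49334.11
Specific component: 16609 × 2.58 = 42851.22
Import duty = 49334.11 + 42851.22 = 92185.33
Buyer bears: origin terminal 913.22 + freight 5009.08 + insurance 555.89 + destination terminal 1286.81 + duty 92185.33 = 99950.33
Landed cost = invoice 263107.09 + 99950.33 = 363057.42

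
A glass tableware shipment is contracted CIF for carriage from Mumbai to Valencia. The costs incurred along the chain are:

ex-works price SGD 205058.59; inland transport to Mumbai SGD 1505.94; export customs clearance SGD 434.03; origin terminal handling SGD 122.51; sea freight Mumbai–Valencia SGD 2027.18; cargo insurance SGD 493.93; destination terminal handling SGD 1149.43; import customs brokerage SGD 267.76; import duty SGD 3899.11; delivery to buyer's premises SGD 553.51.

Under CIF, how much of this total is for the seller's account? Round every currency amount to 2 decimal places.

CIF: the seller pays costs through ocean freight and marine insurance to the destination port.
Seller's account: goods 205058.59 + inland to port 1505.94 + export clearance 434.03 + origin terminal 122.51 + freight 2027.18 + insurance 493.93 = 209642.18
Buyer's account: destination terminal 1149.43 + brokerage 267.76 + duty 3899.11 + delivery 553.51 = 5869.81

Seller's account: SGD 209642.18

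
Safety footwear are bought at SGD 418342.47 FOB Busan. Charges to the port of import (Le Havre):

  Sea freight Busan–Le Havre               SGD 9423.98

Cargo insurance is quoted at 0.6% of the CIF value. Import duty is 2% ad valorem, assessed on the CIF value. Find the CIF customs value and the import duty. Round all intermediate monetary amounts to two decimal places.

CIF value: SGD 430348.54; import duty: SGD 8606.97

Let C be the CIF value. C = FOB price + freight + 0.6% × C
C − 0.6% × C = 418342.47 + 9423.98
0.994 × C = 427766.45
C = 427766.45 / 0.994 = 430348.54
Insurance premium = 0.6% × 430348.54 = 2582.09
Import duty = 430348.54 × 2% = 8606.97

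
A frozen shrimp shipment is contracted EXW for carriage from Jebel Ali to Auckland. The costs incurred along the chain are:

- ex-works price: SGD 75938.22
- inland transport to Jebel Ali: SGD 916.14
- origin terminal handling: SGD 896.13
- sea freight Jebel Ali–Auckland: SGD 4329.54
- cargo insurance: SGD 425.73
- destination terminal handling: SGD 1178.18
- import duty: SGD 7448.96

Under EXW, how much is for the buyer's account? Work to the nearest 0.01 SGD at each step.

EXW: the seller makes goods available at their premises; the buyer bears all onward costs.
Seller's account: goods 75938.22 = 75938.22
Buyer's account: inland to port 916.14 + origin terminal 896.13 + freight 4329.54 + insurance 425.73 + destination terminal 1178.18 + duty 7448.96 = 15194.68

Buyer's account: SGD 15194.68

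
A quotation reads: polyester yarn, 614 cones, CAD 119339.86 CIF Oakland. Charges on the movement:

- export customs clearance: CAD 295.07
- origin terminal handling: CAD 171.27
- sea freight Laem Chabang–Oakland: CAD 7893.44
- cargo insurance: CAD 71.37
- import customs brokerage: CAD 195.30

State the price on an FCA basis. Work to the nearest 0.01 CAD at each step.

FCA price: CAD 111203.78

Not relevant to the conversion: export clearance — on the seller under both CIF and FCA; already in the CIF price and stays in the FCA price. brokerage — on the buyer under both terms; not part of either seller's price.
From CIF to FCA, the seller no longer bears: origin terminal, freight, insurance.
FCA price = 119339.86 − 171.27 − 7893.44 − 71.37 = 111203.78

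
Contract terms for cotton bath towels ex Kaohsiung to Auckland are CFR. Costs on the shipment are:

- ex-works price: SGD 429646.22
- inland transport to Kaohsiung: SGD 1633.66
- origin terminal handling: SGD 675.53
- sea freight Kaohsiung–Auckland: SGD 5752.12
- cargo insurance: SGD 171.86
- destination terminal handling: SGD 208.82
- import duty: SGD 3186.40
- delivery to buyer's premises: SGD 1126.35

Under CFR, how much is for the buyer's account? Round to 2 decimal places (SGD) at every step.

Buyer's account: SGD 4693.43

CFR: the seller pays costs through ocean freight to the destination port, but not insurance.
Seller's account: goods 429646.22 + inland to port 1633.66 + origin terminal 675.53 + freight 5752.12 = 437707.53
Buyer's account: insurance 171.86 + destination terminal 208.82 + duty 3186.40 + delivery 1126.35 = 4693.43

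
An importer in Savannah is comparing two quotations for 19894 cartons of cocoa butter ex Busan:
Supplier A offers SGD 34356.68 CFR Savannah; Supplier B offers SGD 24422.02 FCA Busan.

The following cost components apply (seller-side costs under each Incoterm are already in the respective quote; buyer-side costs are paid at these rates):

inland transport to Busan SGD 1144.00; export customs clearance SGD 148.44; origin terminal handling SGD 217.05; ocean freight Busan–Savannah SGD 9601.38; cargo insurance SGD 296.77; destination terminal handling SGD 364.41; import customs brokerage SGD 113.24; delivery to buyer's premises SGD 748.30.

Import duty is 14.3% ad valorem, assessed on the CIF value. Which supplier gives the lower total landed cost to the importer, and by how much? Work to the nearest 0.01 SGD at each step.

Supplier A (CFR):
CIF value = CFR price + insurance = 34356.68 + 296.77 = 34653.45
Import duty = 34653.45 × 14.3% = 4955.44
Buyer bears (A): 296.77 + 364.41 + 113.24 + 748.30 = 1522.72
Landed cost (A) = invoice 34356.68 + 1522.72 + duty 4955.44 = 40834.84
Supplier B (FCA):
CIF value = FCA price + origin terminal + freight + insurance = 24422.02 + 217.05 + 9601.38 + 296.77 = 34537.22
Import duty = 34537.22 × 14.3% = 4938.82
Buyer bears (B): 217.05 + 9601.38 + 296.77 + 364.41 + 113.24 + 748.30 = 11341.15
Landed cost (B) = invoice 24422.02 + 11341.15 + duty 4938.82 = 40701.99
Difference = |40834.84 − 40701.99| = 132.85

Supplier B is cheaper by SGD 132.85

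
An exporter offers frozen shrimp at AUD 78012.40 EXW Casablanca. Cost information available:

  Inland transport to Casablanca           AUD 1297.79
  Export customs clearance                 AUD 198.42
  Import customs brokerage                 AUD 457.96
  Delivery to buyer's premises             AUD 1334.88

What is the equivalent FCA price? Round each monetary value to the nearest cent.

FCA price: AUD 79508.61

Not relevant to the conversion: delivery, brokerage — on the buyer under both terms; not part of either seller's price.
From EXW to FCA, the seller additionally bears: inland to port, export clearance.
FCA price = 78012.40 + 1297.79 + 198.42 = 79508.61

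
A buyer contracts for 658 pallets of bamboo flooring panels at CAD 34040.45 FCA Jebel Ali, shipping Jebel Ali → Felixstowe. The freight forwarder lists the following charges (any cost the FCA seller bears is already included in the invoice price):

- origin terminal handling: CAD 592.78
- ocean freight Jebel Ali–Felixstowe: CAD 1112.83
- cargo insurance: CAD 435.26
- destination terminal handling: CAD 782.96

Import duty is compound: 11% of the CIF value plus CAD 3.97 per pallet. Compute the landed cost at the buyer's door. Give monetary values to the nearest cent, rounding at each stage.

Total landed cost: CAD 43556.49

FCA: the seller delivers export-cleared goods to the carrier; the buyer bears costs from that point.
CIF value = FCA price + origin terminal + freight + insurance = 34040.45 + 592.78 + 1112.83 + 435.26 = 36181.32
Ad valorem component: 36181.32 × 11% = 3979.95
Specific component: 658 × 3.97 = 2612.26
Import duty = 3979.95 + 2612.26 = 6592.21
Buyer bears: origin terminal 592.78 + freight 1112.83 + insurance 435.26 + destination terminal 782.96 + duty 6592.21 = 9516.04
Landed cost = invoice 34040.45 + 9516.04 = 43556.49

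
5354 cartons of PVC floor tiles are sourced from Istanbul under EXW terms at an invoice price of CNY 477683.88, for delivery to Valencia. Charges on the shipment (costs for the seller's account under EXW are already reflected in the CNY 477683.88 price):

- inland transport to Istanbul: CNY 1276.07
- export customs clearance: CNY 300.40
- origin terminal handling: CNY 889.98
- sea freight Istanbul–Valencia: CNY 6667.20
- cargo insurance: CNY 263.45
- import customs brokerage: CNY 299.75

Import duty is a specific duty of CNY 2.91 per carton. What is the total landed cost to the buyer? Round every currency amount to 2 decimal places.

EXW: the seller makes goods available at their premises; the buyer bears all onward costs.
CIF value = EXW price + inland to port + export clearance + origin terminal + freight + insurance = 477683.88 + 1276.07 + 300.40 + 889.98 + 6667.20 + 263.45 = 487080.98
Import duty = 5354 × 2.91 = 15580.14
Buyer bears: inland to port 1276.07 + export clearance 300.40 + origin terminal 889.98 + freight 6667.20 + insurance 263.45 + brokerage 299.75 + duty 15580.14 = 25276.99
Landed cost = invoice 477683.88 + 25276.99 = 502960.87

Total landed cost: CNY 502960.87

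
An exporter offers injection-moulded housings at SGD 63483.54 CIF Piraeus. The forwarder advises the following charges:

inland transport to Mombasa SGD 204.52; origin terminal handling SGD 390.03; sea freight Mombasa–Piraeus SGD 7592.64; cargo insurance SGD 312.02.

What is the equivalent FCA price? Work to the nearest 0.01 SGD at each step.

Not relevant to the conversion: inland to port — on the seller under both CIF and FCA; already in the CIF price and stays in the FCA price.
From CIF to FCA, the seller no longer bears: origin terminal, freight, insurance.
FCA price = 63483.54 − 390.03 − 7592.64 − 312.02 = 55188.85

FCA price: SGD 55188.85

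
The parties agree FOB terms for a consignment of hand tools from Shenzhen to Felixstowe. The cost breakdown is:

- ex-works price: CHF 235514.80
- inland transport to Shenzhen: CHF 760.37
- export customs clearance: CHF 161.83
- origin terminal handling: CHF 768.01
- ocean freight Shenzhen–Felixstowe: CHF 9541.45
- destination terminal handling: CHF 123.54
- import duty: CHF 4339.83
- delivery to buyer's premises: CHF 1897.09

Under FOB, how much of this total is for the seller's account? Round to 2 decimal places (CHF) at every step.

FOB: the seller bears costs until goods are on board at the origin port; the buyer bears freight, insurance and all costs thereafter.
Seller's account: goods 235514.80 + inland to port 760.37 + export clearance 161.83 + origin terminal 768.01 = 237205.01
Buyer's account: freight 9541.45 + destination terminal 123.54 + duty 4339.83 + delivery 1897.09 = 15901.91

Seller's account: CHF 237205.01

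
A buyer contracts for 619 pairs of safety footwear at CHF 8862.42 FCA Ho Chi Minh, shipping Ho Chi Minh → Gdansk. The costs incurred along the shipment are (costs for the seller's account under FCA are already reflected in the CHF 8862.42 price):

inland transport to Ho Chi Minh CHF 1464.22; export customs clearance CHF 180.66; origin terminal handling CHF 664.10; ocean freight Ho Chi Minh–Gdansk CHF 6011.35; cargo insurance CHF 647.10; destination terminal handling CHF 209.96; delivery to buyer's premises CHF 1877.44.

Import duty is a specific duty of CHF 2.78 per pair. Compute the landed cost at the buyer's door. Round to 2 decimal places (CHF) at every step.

Total landed cost: CHF 19993.19

FCA: the seller delivers export-cleared goods to the carrier; the buyer bears costs from that point.
Already in the invoice (seller's account under FCA): inland to port, export clearance — exclude.
CIF value = FCA price + origin terminal + freight + insurance = 8862.42 + 664.10 + 6011.35 + 647.10 = 16184.97
Import duty = 619 × 2.78 = 1720.82
Buyer bears: origin terminal 664.10 + freight 6011.35 + insurance 647.10 + destination terminal 209.96 + delivery 1877.44 + duty 1720.82 = 11130.77
Landed cost = invoice 8862.42 + 11130.77 = 19993.19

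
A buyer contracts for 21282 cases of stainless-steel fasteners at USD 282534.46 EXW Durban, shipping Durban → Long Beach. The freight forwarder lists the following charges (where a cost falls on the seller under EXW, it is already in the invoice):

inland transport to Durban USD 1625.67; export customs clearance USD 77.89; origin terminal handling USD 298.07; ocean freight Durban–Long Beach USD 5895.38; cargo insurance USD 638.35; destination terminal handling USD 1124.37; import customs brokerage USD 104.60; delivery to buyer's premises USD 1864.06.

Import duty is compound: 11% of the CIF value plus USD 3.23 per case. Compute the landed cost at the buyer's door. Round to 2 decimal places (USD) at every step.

EXW: the seller makes goods available at their premises; the buyer bears all onward costs.
CIF value = EXW price + inland to port + export clearance + origin terminal + freight + insurance = 282534.46 + 1625.67 + 77.89 + 298.07 + 5895.38 + 638.35 = 291069.82
Ad valorem component: 291069.82 × 11% = 32017.68
Specific component: 21282 × 3.23 = 68740.86
Import duty = 32017.68 + 68740.86 = 100758.54
Buyer bears: inland to port 1625.67 + export clearance 77.89 + origin terminal 298.07 + freight 5895.38 + insurance 638.35 + destination terminal 1124.37 + brokerage 104.60 + delivery 1864.06 + duty 100758.54 = 112386.93
Landed cost = invoice 282534.46 + 112386.93 = 394921.39

Total landed cost: USD 394921.39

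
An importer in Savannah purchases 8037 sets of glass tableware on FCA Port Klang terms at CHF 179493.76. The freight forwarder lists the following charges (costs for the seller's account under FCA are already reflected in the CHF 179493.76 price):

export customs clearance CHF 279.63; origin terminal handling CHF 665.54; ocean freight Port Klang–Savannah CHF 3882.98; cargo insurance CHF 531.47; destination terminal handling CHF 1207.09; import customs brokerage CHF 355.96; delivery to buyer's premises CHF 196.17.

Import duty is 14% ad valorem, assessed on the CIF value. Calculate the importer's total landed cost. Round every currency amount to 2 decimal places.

FCA: the seller delivers export-cleared goods to the carrier; the buyer bears costs from that point.
Already in the invoice (seller's account under FCA): export clearance — exclude.
CIF value = FCA price + origin terminal + freight + insurance = 179493.76 + 665.54 + 3882.98 + 531.47 = 184573.75
Import duty = 184573.75 × 14% = 25840.33
Buyer bears: origin terminal 665.54 + freight 3882.98 + insurance 531.47 + destination terminal 1207.09 + brokerage 355.96 + delivery 196.17 + duty 25840.33 = 32679.54
Landed cost = invoice 179493.76 + 32679.54 = 212173.30

Total landed cost: CHF 212173.30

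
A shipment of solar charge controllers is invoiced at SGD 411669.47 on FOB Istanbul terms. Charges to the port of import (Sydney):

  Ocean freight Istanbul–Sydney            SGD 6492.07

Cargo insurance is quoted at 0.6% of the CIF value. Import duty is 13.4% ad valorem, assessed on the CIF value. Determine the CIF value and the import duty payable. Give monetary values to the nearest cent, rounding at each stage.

Let C be the CIF value. C = FOB price + freight + 0.6% × C
C − 0.6% × C = 411669.47 + 6492.07
0.994 × C = 418161.54
C = 418161.54 / 0.994 = 420685.65
Insurance premium = 0.6% × 420685.65 = 2524.11
Import duty = 420685.65 × 13.4% = 56371.88

CIF value: SGD 420685.65; import duty: SGD 56371.88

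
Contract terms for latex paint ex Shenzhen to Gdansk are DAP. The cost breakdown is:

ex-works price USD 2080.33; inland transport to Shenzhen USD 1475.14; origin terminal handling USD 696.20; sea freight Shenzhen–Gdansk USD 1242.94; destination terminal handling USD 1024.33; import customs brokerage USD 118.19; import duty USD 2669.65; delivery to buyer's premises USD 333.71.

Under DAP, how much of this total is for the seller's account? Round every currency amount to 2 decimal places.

DAP: the seller bears all costs to the named destination except import duty and clearance.
Seller's account: goods 2080.33 + inland to port 1475.14 + origin terminal 696.20 + freight 1242.94 + destination terminal 1024.33 + delivery 333.71 = 6852.65
Buyer's account: brokerage 118.19 + duty 2669.65 = 2787.84

Seller's account: USD 6852.65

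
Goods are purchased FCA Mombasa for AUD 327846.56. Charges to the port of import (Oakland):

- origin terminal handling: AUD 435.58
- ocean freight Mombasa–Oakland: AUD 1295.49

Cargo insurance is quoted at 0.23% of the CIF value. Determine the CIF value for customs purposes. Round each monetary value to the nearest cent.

CIF value: AUD 330337.41

Let C be the CIF value. C = FCA price + pre-shipment costs + freight + 0.23% × C
C − 0.23% × C = 327846.56 + 435.58 + 1295.49
0.9977 × C = 329577.63
C = 329577.63 / 0.9977 = 330337.41
Insurance premium = 0.23% × 330337.41 = 759.78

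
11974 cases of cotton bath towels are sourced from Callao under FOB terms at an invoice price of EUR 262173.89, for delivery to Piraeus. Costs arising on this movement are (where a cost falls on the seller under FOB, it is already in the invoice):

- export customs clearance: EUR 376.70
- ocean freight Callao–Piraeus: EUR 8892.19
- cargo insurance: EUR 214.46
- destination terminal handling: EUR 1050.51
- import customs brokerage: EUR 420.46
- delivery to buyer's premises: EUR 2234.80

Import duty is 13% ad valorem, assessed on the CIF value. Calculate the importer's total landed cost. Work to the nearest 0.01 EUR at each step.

FOB: the seller bears costs until goods are on board at the origin port; the buyer bears freight, insurance and all costs thereafter.
Already in the invoice (seller's account under FOB): export clearance — exclude.
CIF value = FOB price + freight + insurance = 262173.89 + 8892.19 + 214.46 = 271280.54
Import duty = 271280.54 × 13% = 35266.47
Buyer bears: freight 8892.19 + insurance 214.46 + destination terminal 1050.51 + brokerage 420.46 + delivery 2234.80 + duty 35266.47 = 48078.89
Landed cost = invoice 262173.89 + 48078.89 = 310252.78

Total landed cost: EUR 310252.78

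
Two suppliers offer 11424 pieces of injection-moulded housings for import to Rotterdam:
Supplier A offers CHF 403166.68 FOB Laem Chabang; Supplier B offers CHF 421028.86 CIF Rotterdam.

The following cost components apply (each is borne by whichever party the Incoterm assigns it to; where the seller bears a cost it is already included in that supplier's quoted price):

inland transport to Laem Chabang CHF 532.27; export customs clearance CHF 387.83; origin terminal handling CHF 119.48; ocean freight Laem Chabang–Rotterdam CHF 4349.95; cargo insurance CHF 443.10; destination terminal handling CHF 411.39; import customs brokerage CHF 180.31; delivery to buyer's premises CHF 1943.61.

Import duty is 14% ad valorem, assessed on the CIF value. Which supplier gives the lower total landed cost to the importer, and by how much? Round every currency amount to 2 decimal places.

Supplier A is cheaper by CHF 14898.81

Supplier A (FOB):
CIF value = FOB price + freight + insurance = 403166.68 + 4349.95 + 443.10 = 407959.73
Import duty = 407959.73 × 14% = 57114.36
Buyer bears (A): 4349.95 + 443.10 + 411.39 + 180.31 + 1943.61 = 7328.36
Landed cost (A) = invoice 403166.68 + 7328.36 + duty 57114.36 = 467609.40
Supplier B (CIF):
The CIF price already equals the CIF value: 421028.86
Import duty = 421028.86 × 14% = 58944.04
Buyer bears (B): 411.39 + 180.31 + 1943.61 = 2535.31
Landed cost (B) = invoice 421028.86 + 2535.31 + duty 58944.04 = 482508.21
Difference = |467609.40 − 482508.21| = 14898.81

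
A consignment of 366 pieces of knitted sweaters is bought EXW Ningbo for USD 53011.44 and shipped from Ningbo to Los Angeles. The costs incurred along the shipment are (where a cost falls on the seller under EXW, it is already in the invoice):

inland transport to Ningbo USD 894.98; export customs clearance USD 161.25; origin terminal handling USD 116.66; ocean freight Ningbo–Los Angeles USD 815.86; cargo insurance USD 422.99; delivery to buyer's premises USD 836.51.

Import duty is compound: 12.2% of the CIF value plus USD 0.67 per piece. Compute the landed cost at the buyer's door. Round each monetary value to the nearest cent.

EXW: the seller makes goods available at their premises; the buyer bears all onward costs.
CIF value = EXW price + inland to port + export clearance + origin terminal + freight + insurance = 53011.44 + 894.98 + 161.25 + 116.66 + 815.86 + 422.99 = 55423.18
Ad valorem component: 55423.18 × 12.2% = 6761.63
Specific component: 366 × 0.67 = 245.22
Import duty = 6761.63 + 245.22 = 7006.85
Buyer bears: inland to port 894.98 + export clearance 161.25 + origin terminal 116.66 + freight 815.86 + insurance 422.99 + delivery 836.51 + duty 7006.85 = 10255.10
Landed cost = invoice 53011.44 + 10255.10 = 63266.54

Total landed cost: USD 63266.54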